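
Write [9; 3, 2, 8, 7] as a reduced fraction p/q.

3901/420

Using pₖ = aₖpₖ₋₁ + pₖ₋₂ and qₖ = aₖqₖ₋₁ + qₖ₋₂:
  k=0: a=9, p=9, q=1
  k=1: a=3, p=28, q=3
  k=2: a=2, p=65, q=7
  k=3: a=8, p=548, q=59
  k=4: a=7, p=3901, q=420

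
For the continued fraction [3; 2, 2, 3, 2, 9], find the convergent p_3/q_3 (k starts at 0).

58/17

Using pₖ = aₖpₖ₋₁ + pₖ₋₂, qₖ = aₖqₖ₋₁ + qₖ₋₂ (with p₋₁=1, p₋₂=0, q₋₁=0, q₋₂=1):
  k=0: a=3, p=3, q=1
  k=1: a=2, p=7, q=2
  k=2: a=2, p=17, q=5
  k=3: a=3, p=58, q=17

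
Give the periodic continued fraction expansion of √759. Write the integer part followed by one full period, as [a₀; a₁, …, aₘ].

[27; 1, 1, 4, 1, 1, 54]

a₀ = ⌊√759⌋ = 27.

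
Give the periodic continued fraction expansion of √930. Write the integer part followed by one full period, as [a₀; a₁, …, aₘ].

a₀ = ⌊√930⌋ = 30.
With m₀=0, d₀=1 and mₖ₊₁ = dₖaₖ − mₖ, dₖ₊₁ = (n − mₖ₊₁²)/dₖ, aₖ₊₁ = ⌊(a₀+mₖ₊₁)/dₖ₊₁⌋:
  k=1: m=30, d=30, a=2
  k=2: m=30, d=1, a=60
d=1 and a=2a₀=60 at k=2, so the next step gives (m, d) = (30, 30) again — its k=1 value — and the period has length 2.

[30; 2, 60]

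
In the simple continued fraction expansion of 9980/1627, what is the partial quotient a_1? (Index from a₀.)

9980 = 6·1627 + 218   →  a_0 = 6
1627 = 7·218 + 101   →  a_1 = 7

7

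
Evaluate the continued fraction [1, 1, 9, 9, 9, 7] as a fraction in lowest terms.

Using pₖ = aₖpₖ₋₁ + pₖ₋₂ and qₖ = aₖqₖ₋₁ + qₖ₋₂:
  k=0: a=1, p=1, q=1
  k=1: a=1, p=2, q=1
  k=2: a=9, p=19, q=10
  k=3: a=9, p=173, q=91
  k=4: a=9, p=1576, q=829
  k=5: a=7, p=11205, q=5894

11205/5894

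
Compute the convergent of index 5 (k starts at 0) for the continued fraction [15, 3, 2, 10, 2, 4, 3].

Using pₖ = aₖpₖ₋₁ + pₖ₋₂, qₖ = aₖqₖ₋₁ + qₖ₋₂ (with p₋₁=1, p₋₂=0, q₋₁=0, q₋₂=1):
  k=0: a=15, p=15, q=1
  k=1: a=3, p=46, q=3
  k=2: a=2, p=107, q=7
  k=3: a=10, p=1116, q=73
  k=4: a=2, p=2339, q=153
  k=5: a=4, p=10472, q=685

10472/685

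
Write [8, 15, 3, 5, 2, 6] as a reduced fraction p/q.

27914/3461

Fold from the inside: start with 6/1.
  2 + 1/6 = 13/6
  5 + 6/13 = 71/13
  3 + 13/71 = 226/71
  15 + 71/226 = 3461/226
  8 + 226/3461 = 27914/3461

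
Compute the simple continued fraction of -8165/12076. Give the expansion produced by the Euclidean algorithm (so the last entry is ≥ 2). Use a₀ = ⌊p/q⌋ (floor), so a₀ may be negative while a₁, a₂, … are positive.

[-1; 3, 11, 2, 2, 16, 1, 3]

-8165 = -1·12076 + 3911
12076 = 3·3911 + 343
3911 = 11·343 + 138
343 = 2·138 + 67
138 = 2·67 + 4
67 = 16·4 + 3
4 = 1·3 + 1
3 = 3·1 + 0  (stop)
So -8165/12076 = [-1; 3, 11, 2, 2, 16, 1, 3].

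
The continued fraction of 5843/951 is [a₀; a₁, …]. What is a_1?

6

5843 = 6·951 + 137   →  a_0 = 6
951 = 6·137 + 129   →  a_1 = 6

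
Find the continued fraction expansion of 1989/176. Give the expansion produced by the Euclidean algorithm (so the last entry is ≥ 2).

[11; 3, 3, 8, 2]

1989 = 11×176 + 53
176 = 3×53 + 17
53 = 3×17 + 2
17 = 8×2 + 1
2 = 2×1 + 0  (stop)
So 1989/176 = [11; 3, 3, 8, 2].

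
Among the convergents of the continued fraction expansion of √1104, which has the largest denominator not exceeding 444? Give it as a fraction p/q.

7775/234

√1104 = [33; 4, 2, 2, 2, 4, 66, …] (period length 6).
Convergents:
  p_0/q_0 = 33/1
  p_1/q_1 = 133/4
  p_2/q_2 = 299/9
  p_3/q_3 = 731/22
  p_4/q_4 = 1761/53
  p_5/q_5 = 7775/234
  p_6/q_6 = 514911/15497
q_5 = 234 ≤ 444 < 15497 = q_6, so the answer is 7775/234.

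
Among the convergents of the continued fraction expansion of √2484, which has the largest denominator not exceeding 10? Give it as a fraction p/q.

299/6

√2484 = [49; 1, 5, 4, 5, 1, 98, …] (period length 6).
Convergents:
  p_0/q_0 = 49/1
  p_1/q_1 = 50/1
  p_2/q_2 = 299/6
  p_3/q_3 = 1246/25
q_2 = 6 ≤ 10 < 25 = q_3, so the answer is 299/6.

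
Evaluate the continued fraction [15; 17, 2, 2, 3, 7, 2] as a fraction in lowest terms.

69475/4614

Fold from the inside: start with 2/1.
  7 + 1/2 = 15/2
  3 + 2/15 = 47/15
  2 + 15/47 = 109/47
  2 + 47/109 = 265/109
  17 + 109/265 = 4614/265
  15 + 265/4614 = 69475/4614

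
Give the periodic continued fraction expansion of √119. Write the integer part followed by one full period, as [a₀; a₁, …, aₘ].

a₀ = ⌊√119⌋ = 10.
With m₀=0, d₀=1 and mₖ₊₁ = dₖaₖ − mₖ, dₖ₊₁ = (n − mₖ₊₁²)/dₖ, aₖ₊₁ = ⌊(a₀+mₖ₊₁)/dₖ₊₁⌋:
  k=1: m=10, d=19, a=1
  k=2: m=9, d=2, a=9
  k=3: m=9, d=19, a=1
  k=4: m=10, d=1, a=20
d=1 and a=2a₀=20 at k=4, so the next step gives (m, d) = (10, 19) again — its k=1 value — and the period has length 4.

[10; 1, 9, 1, 20]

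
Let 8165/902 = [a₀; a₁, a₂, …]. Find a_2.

5

8165 = 9·902 + 47   →  a_0 = 9
902 = 19·47 + 9   →  a_1 = 19
47 = 5·9 + 2   →  a_2 = 5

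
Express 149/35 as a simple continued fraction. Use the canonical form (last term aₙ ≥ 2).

149 = 4*35 + 9
35 = 3*9 + 8
9 = 1*8 + 1
8 = 8*1 + 0  (stop)
So 149/35 = [4; 3, 1, 8].

[4; 3, 1, 8]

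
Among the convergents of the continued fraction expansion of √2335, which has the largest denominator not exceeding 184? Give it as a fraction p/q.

4204/87

√2335 = [48; 3, 9, 3, 96, …] (period length 4).
Convergents:
  p_0/q_0 = 48/1
  p_1/q_1 = 145/3
  p_2/q_2 = 1353/28
  p_3/q_3 = 4204/87
  p_4/q_4 = 404937/8380
q_3 = 87 ≤ 184 < 8380 = q_4, so the answer is 4204/87.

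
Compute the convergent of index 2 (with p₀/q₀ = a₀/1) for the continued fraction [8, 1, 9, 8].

Using pₖ = aₖpₖ₋₁ + pₖ₋₂, qₖ = aₖqₖ₋₁ + qₖ₋₂ (with p₋₁=1, p₋₂=0, q₋₁=0, q₋₂=1):
  k=0: a=8, p=8, q=1
  k=1: a=1, p=9, q=1
  k=2: a=9, p=89, q=10

89/10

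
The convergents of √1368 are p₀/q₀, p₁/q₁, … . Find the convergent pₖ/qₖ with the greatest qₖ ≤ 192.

√1368 = [36; 1, 72, …] (period length 2).
Convergents:
  p_0/q_0 = 36/1
  p_1/q_1 = 37/1
  p_2/q_2 = 2700/73
  p_3/q_3 = 2737/74
  p_4/q_4 = 199764/5401
q_3 = 74 ≤ 192 < 5401 = q_4, so the answer is 2737/74.

2737/74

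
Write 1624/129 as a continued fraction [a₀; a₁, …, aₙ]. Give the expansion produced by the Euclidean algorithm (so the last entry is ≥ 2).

[12; 1, 1, 2, 3, 3, 2]

1624 = 12×129 + 76
129 = 1×76 + 53
76 = 1×53 + 23
53 = 2×23 + 7
23 = 3×7 + 2
7 = 3×2 + 1
2 = 2×1 + 0  (stop)
So 1624/129 = [12; 1, 1, 2, 3, 3, 2].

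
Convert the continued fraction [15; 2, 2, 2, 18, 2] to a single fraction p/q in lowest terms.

Fold from the inside: start with 2/1.
  18 + 1/2 = 37/2
  2 + 2/37 = 76/37
  2 + 37/76 = 189/76
  2 + 76/189 = 454/189
  15 + 189/454 = 6999/454

6999/454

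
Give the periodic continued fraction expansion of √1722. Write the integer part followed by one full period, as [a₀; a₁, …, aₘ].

[41; 2, 82]

a₀ = ⌊√1722⌋ = 41.
With m₀=0, d₀=1 and mₖ₊₁ = dₖaₖ − mₖ, dₖ₊₁ = (n − mₖ₊₁²)/dₖ, aₖ₊₁ = ⌊(a₀+mₖ₊₁)/dₖ₊₁⌋:
  k=1: m=41, d=41, a=2
  k=2: m=41, d=1, a=82
d=1 and a=2a₀=82 at k=2, so the next step gives (m, d) = (41, 41) again — its k=1 value — and the period has length 2.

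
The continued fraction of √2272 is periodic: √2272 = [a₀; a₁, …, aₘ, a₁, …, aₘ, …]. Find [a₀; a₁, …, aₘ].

a₀ = ⌊√2272⌋ = 47.

[47; 1, 1, 1, 94]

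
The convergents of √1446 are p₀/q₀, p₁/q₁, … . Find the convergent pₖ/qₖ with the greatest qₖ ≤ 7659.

√1446 = [38; 38, 76, …] (period length 2).
Convergents:
  p_0/q_0 = 38/1
  p_1/q_1 = 1445/38
  p_2/q_2 = 109858/2889
  p_3/q_3 = 4176049/109820
q_2 = 2889 ≤ 7659 < 109820 = q_3, so the answer is 109858/2889.

109858/2889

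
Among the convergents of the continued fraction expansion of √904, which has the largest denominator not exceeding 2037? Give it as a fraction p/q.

27090/901

√904 = [30; 15, 60, …] (period length 2).
Convergents:
  p_0/q_0 = 30/1
  p_1/q_1 = 451/15
  p_2/q_2 = 27090/901
  p_3/q_3 = 406801/13530
q_2 = 901 ≤ 2037 < 13530 = q_3, so the answer is 27090/901.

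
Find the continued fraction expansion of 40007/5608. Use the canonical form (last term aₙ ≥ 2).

40007 = 7*5608 + 751
5608 = 7*751 + 351
751 = 2*351 + 49
351 = 7*49 + 8
49 = 6*8 + 1
8 = 8*1 + 0  (stop)
So 40007/5608 = [7; 7, 2, 7, 6, 8].

[7; 7, 2, 7, 6, 8]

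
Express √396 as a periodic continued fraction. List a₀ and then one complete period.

a₀ = ⌊√396⌋ = 19.
With m₀=0, d₀=1 and mₖ₊₁ = dₖaₖ − mₖ, dₖ₊₁ = (n − mₖ₊₁²)/dₖ, aₖ₊₁ = ⌊(a₀+mₖ₊₁)/dₖ₊₁⌋:
  k=1: m=19, d=35, a=1
  k=2: m=16, d=4, a=8
  k=3: m=16, d=35, a=1
  k=4: m=19, d=1, a=38
d=1 and a=2a₀=38 at k=4, so the next step gives (m, d) = (19, 35) again — its k=1 value — and the period has length 4.

[19; 1, 8, 1, 38]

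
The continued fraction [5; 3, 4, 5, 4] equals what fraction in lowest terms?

Using pₖ = aₖpₖ₋₁ + pₖ₋₂ and qₖ = aₖqₖ₋₁ + qₖ₋₂:
  k=0: a=5, p=5, q=1
  k=1: a=3, p=16, q=3
  k=2: a=4, p=69, q=13
  k=3: a=5, p=361, q=68
  k=4: a=4, p=1513, q=285

1513/285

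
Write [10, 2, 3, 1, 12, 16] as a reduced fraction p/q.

Fold from the inside: start with 16/1.
  12 + 1/16 = 193/16
  1 + 16/193 = 209/193
  3 + 193/209 = 820/209
  2 + 209/820 = 1849/820
  10 + 820/1849 = 19310/1849

19310/1849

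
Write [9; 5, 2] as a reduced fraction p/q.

Fold from the inside: start with 2/1.
  5 + 1/2 = 11/2
  9 + 2/11 = 101/11

101/11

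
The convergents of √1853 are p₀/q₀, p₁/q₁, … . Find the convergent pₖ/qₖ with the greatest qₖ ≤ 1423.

√1853 = [43; 21, 1, 1, 21, 86, …] (period length 5).
Convergents:
  p_0/q_0 = 43/1
  p_1/q_1 = 904/21
  p_2/q_2 = 947/22
  p_3/q_3 = 1851/43
  p_4/q_4 = 39818/925
  p_5/q_5 = 3426199/79593
q_4 = 925 ≤ 1423 < 79593 = q_5, so the answer is 39818/925.

39818/925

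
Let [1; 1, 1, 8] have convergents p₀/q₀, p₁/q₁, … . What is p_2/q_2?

3/2

Using pₖ = aₖpₖ₋₁ + pₖ₋₂, qₖ = aₖqₖ₋₁ + qₖ₋₂ (with p₋₁=1, p₋₂=0, q₋₁=0, q₋₂=1):
  k=0: a=1, p=1, q=1
  k=1: a=1, p=2, q=1
  k=2: a=1, p=3, q=2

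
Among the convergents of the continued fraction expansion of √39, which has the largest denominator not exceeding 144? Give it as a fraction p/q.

306/49

√39 = [6; 4, 12, …] (period length 2).
Convergents:
  p_0/q_0 = 6/1
  p_1/q_1 = 25/4
  p_2/q_2 = 306/49
  p_3/q_3 = 1249/200
q_2 = 49 ≤ 144 < 200 = q_3, so the answer is 306/49.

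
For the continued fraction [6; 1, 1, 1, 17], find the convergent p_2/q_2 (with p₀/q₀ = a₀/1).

13/2

Using pₖ = aₖpₖ₋₁ + pₖ₋₂, qₖ = aₖqₖ₋₁ + qₖ₋₂ (with p₋₁=1, p₋₂=0, q₋₁=0, q₋₂=1):
  k=0: a=6, p=6, q=1
  k=1: a=1, p=7, q=1
  k=2: a=1, p=13, q=2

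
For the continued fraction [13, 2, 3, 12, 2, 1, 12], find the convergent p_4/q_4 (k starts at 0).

Using pₖ = aₖpₖ₋₁ + pₖ₋₂, qₖ = aₖqₖ₋₁ + qₖ₋₂ (with p₋₁=1, p₋₂=0, q₋₁=0, q₋₂=1):
  k=0: a=13, p=13, q=1
  k=1: a=2, p=27, q=2
  k=2: a=3, p=94, q=7
  k=3: a=12, p=1155, q=86
  k=4: a=2, p=2404, q=179

2404/179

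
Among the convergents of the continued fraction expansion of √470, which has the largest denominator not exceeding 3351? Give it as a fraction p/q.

72171/3329

√470 = [21; 1, 2, 8, 2, 1, 42, …] (period length 6).
Convergents:
  p_0/q_0 = 21/1
  p_1/q_1 = 22/1
  p_2/q_2 = 65/3
  p_3/q_3 = 542/25
  p_4/q_4 = 1149/53
  p_5/q_5 = 1691/78
  p_6/q_6 = 72171/3329
  p_7/q_7 = 73862/3407
q_6 = 3329 ≤ 3351 < 3407 = q_7, so the answer is 72171/3329.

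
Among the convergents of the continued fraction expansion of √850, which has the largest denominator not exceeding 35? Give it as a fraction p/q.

√850 = [29; 6, 2, 6, 58, …] (period length 4).
Convergents:
  p_0/q_0 = 29/1
  p_1/q_1 = 175/6
  p_2/q_2 = 379/13
  p_3/q_3 = 2449/84
q_2 = 13 ≤ 35 < 84 = q_3, so the answer is 379/13.

379/13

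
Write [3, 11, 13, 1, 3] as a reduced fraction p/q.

1882/609

Fold from the inside: start with 3/1.
  1 + 1/3 = 4/3
  13 + 3/4 = 55/4
  11 + 4/55 = 609/55
  3 + 55/609 = 1882/609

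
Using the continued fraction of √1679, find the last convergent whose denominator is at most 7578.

√1679 = [40; 1, 39, 1, 80, …] (period length 4).
Convergents:
  p_0/q_0 = 40/1
  p_1/q_1 = 41/1
  p_2/q_2 = 1639/40
  p_3/q_3 = 1680/41
  p_4/q_4 = 136039/3320
  p_5/q_5 = 137719/3361
  p_6/q_6 = 5507080/134399
q_5 = 3361 ≤ 7578 < 134399 = q_6, so the answer is 137719/3361.

137719/3361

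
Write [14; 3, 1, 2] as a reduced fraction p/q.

Fold from the inside: start with 2/1.
  1 + 1/2 = 3/2
  3 + 2/3 = 11/3
  14 + 3/11 = 157/11

157/11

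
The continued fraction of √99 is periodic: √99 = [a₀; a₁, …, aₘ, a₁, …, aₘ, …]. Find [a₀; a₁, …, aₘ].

[9; 1, 18]

a₀ = ⌊√99⌋ = 9.
With m₀=0, d₀=1 and mₖ₊₁ = dₖaₖ − mₖ, dₖ₊₁ = (n − mₖ₊₁²)/dₖ, aₖ₊₁ = ⌊(a₀+mₖ₊₁)/dₖ₊₁⌋:
  k=1: m=9, d=18, a=1
  k=2: m=9, d=1, a=18
d=1 and a=2a₀=18 at k=2, so the next step gives (m, d) = (9, 18) again — its k=1 value — and the period has length 2.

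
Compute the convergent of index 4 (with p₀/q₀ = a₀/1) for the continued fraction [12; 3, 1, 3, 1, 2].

Using pₖ = aₖpₖ₋₁ + pₖ₋₂, qₖ = aₖqₖ₋₁ + qₖ₋₂ (with p₋₁=1, p₋₂=0, q₋₁=0, q₋₂=1):
  k=0: a=12, p=12, q=1
  k=1: a=3, p=37, q=3
  k=2: a=1, p=49, q=4
  k=3: a=3, p=184, q=15
  k=4: a=1, p=233, q=19

233/19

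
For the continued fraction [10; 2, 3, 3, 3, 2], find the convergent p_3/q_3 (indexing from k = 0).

240/23

Using pₖ = aₖpₖ₋₁ + pₖ₋₂, qₖ = aₖqₖ₋₁ + qₖ₋₂ (with p₋₁=1, p₋₂=0, q₋₁=0, q₋₂=1):
  k=0: a=10, p=10, q=1
  k=1: a=2, p=21, q=2
  k=2: a=3, p=73, q=7
  k=3: a=3, p=240, q=23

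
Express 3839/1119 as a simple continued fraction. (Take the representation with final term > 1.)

3839 = 3*1119 + 482
1119 = 2*482 + 155
482 = 3*155 + 17
155 = 9*17 + 2
17 = 8*2 + 1
2 = 2*1 + 0  (stop)
So 3839/1119 = [3; 2, 3, 9, 8, 2].

[3; 2, 3, 9, 8, 2]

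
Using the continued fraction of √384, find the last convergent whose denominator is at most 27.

98/5

√384 = [19; 1, 1, 2, 9, 2, 1, 1, 38, …] (period length 8).
Convergents:
  p_0/q_0 = 19/1
  p_1/q_1 = 20/1
  p_2/q_2 = 39/2
  p_3/q_3 = 98/5
  p_4/q_4 = 921/47
q_3 = 5 ≤ 27 < 47 = q_4, so the answer is 98/5.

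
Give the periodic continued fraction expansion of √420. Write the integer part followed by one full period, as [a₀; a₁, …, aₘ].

[20; 2, 40]

a₀ = ⌊√420⌋ = 20.
With m₀=0, d₀=1 and mₖ₊₁ = dₖaₖ − mₖ, dₖ₊₁ = (n − mₖ₊₁²)/dₖ, aₖ₊₁ = ⌊(a₀+mₖ₊₁)/dₖ₊₁⌋:
  k=1: m=20, d=20, a=2
  k=2: m=20, d=1, a=40
d=1 and a=2a₀=40 at k=2, so the next step gives (m, d) = (20, 20) again — its k=1 value — and the period has length 2.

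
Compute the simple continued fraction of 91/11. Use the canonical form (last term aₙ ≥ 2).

91 = 8*11 + 3
11 = 3*3 + 2
3 = 1*2 + 1
2 = 2*1 + 0  (stop)
So 91/11 = [8; 3, 1, 2].

[8; 3, 1, 2]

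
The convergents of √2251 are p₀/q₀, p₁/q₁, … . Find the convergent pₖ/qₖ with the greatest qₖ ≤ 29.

√2251 = [47; 2, 4, 47, 4, 2, 94, …] (period length 6).
Convergents:
  p_0/q_0 = 47/1
  p_1/q_1 = 95/2
  p_2/q_2 = 427/9
  p_3/q_3 = 20164/425
q_2 = 9 ≤ 29 < 425 = q_3, so the answer is 427/9.

427/9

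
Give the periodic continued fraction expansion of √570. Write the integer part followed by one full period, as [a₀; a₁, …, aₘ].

a₀ = ⌊√570⌋ = 23.

[23; 1, 6, 1, 46]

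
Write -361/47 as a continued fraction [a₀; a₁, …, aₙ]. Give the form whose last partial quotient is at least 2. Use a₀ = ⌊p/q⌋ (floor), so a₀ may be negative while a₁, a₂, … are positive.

[-8; 3, 7, 2]

-361 = -8*47 + 15
47 = 3*15 + 2
15 = 7*2 + 1
2 = 2*1 + 0  (stop)
So -361/47 = [-8; 3, 7, 2].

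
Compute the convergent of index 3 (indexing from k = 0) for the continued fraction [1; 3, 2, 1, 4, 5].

Using pₖ = aₖpₖ₋₁ + pₖ₋₂, qₖ = aₖqₖ₋₁ + qₖ₋₂ (with p₋₁=1, p₋₂=0, q₋₁=0, q₋₂=1):
  k=0: a=1, p=1, q=1
  k=1: a=3, p=4, q=3
  k=2: a=2, p=9, q=7
  k=3: a=1, p=13, q=10

13/10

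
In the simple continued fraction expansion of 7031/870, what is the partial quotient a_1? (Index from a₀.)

12

7031 = 8·870 + 71   →  a_0 = 8
870 = 12·71 + 18   →  a_1 = 12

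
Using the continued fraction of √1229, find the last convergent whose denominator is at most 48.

√1229 = [35; 17, 1, 1, 17, 70, …] (period length 5).
Convergents:
  p_0/q_0 = 35/1
  p_1/q_1 = 596/17
  p_2/q_2 = 631/18
  p_3/q_3 = 1227/35
  p_4/q_4 = 21490/613
q_3 = 35 ≤ 48 < 613 = q_4, so the answer is 1227/35.

1227/35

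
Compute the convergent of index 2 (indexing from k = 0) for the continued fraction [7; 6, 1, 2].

Using pₖ = aₖpₖ₋₁ + pₖ₋₂, qₖ = aₖqₖ₋₁ + qₖ₋₂ (with p₋₁=1, p₋₂=0, q₋₁=0, q₋₂=1):
  k=0: a=7, p=7, q=1
  k=1: a=6, p=43, q=6
  k=2: a=1, p=50, q=7

50/7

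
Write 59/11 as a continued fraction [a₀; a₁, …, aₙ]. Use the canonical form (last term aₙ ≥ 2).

[5; 2, 1, 3]

59 = 5×11 + 4
11 = 2×4 + 3
4 = 1×3 + 1
3 = 3×1 + 0  (stop)
So 59/11 = [5; 2, 1, 3].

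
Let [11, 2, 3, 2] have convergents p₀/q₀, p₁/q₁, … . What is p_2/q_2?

80/7

Using pₖ = aₖpₖ₋₁ + pₖ₋₂, qₖ = aₖqₖ₋₁ + qₖ₋₂ (with p₋₁=1, p₋₂=0, q₋₁=0, q₋₂=1):
  k=0: a=11, p=11, q=1
  k=1: a=2, p=23, q=2
  k=2: a=3, p=80, q=7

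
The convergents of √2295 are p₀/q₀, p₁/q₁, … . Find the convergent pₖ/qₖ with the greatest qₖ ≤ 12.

√2295 = [47; 1, 9, 1, 1, 1, 9, 1, 94, …] (period length 8).
Convergents:
  p_0/q_0 = 47/1
  p_1/q_1 = 48/1
  p_2/q_2 = 479/10
  p_3/q_3 = 527/11
  p_4/q_4 = 1006/21
q_3 = 11 ≤ 12 < 21 = q_4, so the answer is 527/11.

527/11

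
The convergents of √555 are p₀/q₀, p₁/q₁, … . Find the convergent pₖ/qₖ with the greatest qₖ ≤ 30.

212/9

√555 = [23; 1, 1, 3, 1, 3, 1, 1, 46, …] (period length 8).
Convergents:
  p_0/q_0 = 23/1
  p_1/q_1 = 24/1
  p_2/q_2 = 47/2
  p_3/q_3 = 165/7
  p_4/q_4 = 212/9
  p_5/q_5 = 801/34
q_4 = 9 ≤ 30 < 34 = q_5, so the answer is 212/9.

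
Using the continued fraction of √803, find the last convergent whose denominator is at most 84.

2352/83

√803 = [28; 2, 1, 27, 1, 2, 56, …] (period length 6).
Convergents:
  p_0/q_0 = 28/1
  p_1/q_1 = 57/2
  p_2/q_2 = 85/3
  p_3/q_3 = 2352/83
  p_4/q_4 = 2437/86
q_3 = 83 ≤ 84 < 86 = q_4, so the answer is 2352/83.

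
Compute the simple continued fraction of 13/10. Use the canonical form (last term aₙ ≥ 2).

13 = 1·10 + 3
10 = 3·3 + 1
3 = 3·1 + 0  (stop)
So 13/10 = [1; 3, 3].

[1; 3, 3]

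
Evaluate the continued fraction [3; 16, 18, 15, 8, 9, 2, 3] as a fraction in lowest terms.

Using pₖ = aₖpₖ₋₁ + pₖ₋₂ and qₖ = aₖqₖ₋₁ + qₖ₋₂:
  k=0: a=3, p=3, q=1
  k=1: a=16, p=49, q=16
  k=2: a=18, p=885, q=289
  k=3: a=15, p=13324, q=4351
  k=4: a=8, p=107477, q=35097
  k=5: a=9, p=980617, q=320224
  k=6: a=2, p=2068711, q=675545
  k=7: a=3, p=7186750, q=2346859

7186750/2346859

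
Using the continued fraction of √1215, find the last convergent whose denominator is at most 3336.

102026/2927

√1215 = [34; 1, 5, 1, 68, …] (period length 4).
Convergents:
  p_0/q_0 = 34/1
  p_1/q_1 = 35/1
  p_2/q_2 = 209/6
  p_3/q_3 = 244/7
  p_4/q_4 = 16801/482
  p_5/q_5 = 17045/489
  p_6/q_6 = 102026/2927
  p_7/q_7 = 119071/3416
q_6 = 2927 ≤ 3336 < 3416 = q_7, so the answer is 102026/2927.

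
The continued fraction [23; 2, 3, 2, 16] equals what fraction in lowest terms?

Using pₖ = aₖpₖ₋₁ + pₖ₋₂ and qₖ = aₖqₖ₋₁ + qₖ₋₂:
  k=0: a=23, p=23, q=1
  k=1: a=2, p=47, q=2
  k=2: a=3, p=164, q=7
  k=3: a=2, p=375, q=16
  k=4: a=16, p=6164, q=263

6164/263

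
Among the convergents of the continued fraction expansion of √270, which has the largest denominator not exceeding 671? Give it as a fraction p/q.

√270 = [16; 2, 3, 6, 3, 2, 32, …] (period length 6).
Convergents:
  p_0/q_0 = 16/1
  p_1/q_1 = 33/2
  p_2/q_2 = 115/7
  p_3/q_3 = 723/44
  p_4/q_4 = 2284/139
  p_5/q_5 = 5291/322
  p_6/q_6 = 171596/10443
q_5 = 322 ≤ 671 < 10443 = q_6, so the answer is 5291/322.

5291/322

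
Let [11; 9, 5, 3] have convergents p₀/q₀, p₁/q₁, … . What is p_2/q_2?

511/46

Using pₖ = aₖpₖ₋₁ + pₖ₋₂, qₖ = aₖqₖ₋₁ + qₖ₋₂ (with p₋₁=1, p₋₂=0, q₋₁=0, q₋₂=1):
  k=0: a=11, p=11, q=1
  k=1: a=9, p=100, q=9
  k=2: a=5, p=511, q=46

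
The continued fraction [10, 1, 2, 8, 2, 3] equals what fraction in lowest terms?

1965/184

Fold from the inside: start with 3/1.
  2 + 1/3 = 7/3
  8 + 3/7 = 59/7
  2 + 7/59 = 125/59
  1 + 59/125 = 184/125
  10 + 125/184 = 1965/184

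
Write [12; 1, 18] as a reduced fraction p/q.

Fold from the inside: start with 18/1.
  1 + 1/18 = 19/18
  12 + 18/19 = 246/19

246/19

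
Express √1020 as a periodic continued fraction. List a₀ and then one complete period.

[31; 1, 14, 1, 62]

a₀ = ⌊√1020⌋ = 31.
With m₀=0, d₀=1 and mₖ₊₁ = dₖaₖ − mₖ, dₖ₊₁ = (n − mₖ₊₁²)/dₖ, aₖ₊₁ = ⌊(a₀+mₖ₊₁)/dₖ₊₁⌋:
  k=1: m=31, d=59, a=1
  k=2: m=28, d=4, a=14
  k=3: m=28, d=59, a=1
  k=4: m=31, d=1, a=62
d=1 and a=2a₀=62 at k=4, so the next step gives (m, d) = (31, 59) again — its k=1 value — and the period has length 4.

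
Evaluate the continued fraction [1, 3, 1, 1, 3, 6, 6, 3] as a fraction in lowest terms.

3915/3058

Fold from the inside: start with 3/1.
  6 + 1/3 = 19/3
  6 + 3/19 = 117/19
  3 + 19/117 = 370/117
  1 + 117/370 = 487/370
  1 + 370/487 = 857/487
  3 + 487/857 = 3058/857
  1 + 857/3058 = 3915/3058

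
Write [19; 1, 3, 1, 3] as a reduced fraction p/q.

Fold from the inside: start with 3/1.
  1 + 1/3 = 4/3
  3 + 3/4 = 15/4
  1 + 4/15 = 19/15
  19 + 15/19 = 376/19

376/19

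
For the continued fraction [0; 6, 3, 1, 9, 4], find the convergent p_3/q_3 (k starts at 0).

4/25

Using pₖ = aₖpₖ₋₁ + pₖ₋₂, qₖ = aₖqₖ₋₁ + qₖ₋₂ (with p₋₁=1, p₋₂=0, q₋₁=0, q₋₂=1):
  k=0: a=0, p=0, q=1
  k=1: a=6, p=1, q=6
  k=2: a=3, p=3, q=19
  k=3: a=1, p=4, q=25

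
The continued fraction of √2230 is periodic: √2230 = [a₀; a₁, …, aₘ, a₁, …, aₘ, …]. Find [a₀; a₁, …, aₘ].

[47; 4, 2, 18, 2, 4, 94]

a₀ = ⌊√2230⌋ = 47.
With m₀=0, d₀=1 and mₖ₊₁ = dₖaₖ − mₖ, dₖ₊₁ = (n − mₖ₊₁²)/dₖ, aₖ₊₁ = ⌊(a₀+mₖ₊₁)/dₖ₊₁⌋:
  k=1: m=47, d=21, a=4
  k=2: m=37, d=41, a=2
  k=3: m=45, d=5, a=18
  k=4: m=45, d=41, a=2
  k=5: m=37, d=21, a=4
  k=6: m=47, d=1, a=94
d=1 and a=2a₀=94 at k=6, so the next step gives (m, d) = (47, 21) again — its k=1 value — and the period has length 6.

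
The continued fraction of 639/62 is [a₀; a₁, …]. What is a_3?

639 = 10·62 + 19   →  a_0 = 10
62 = 3·19 + 5   →  a_1 = 3
19 = 3·5 + 4   →  a_2 = 3
5 = 1·4 + 1   →  a_3 = 1

1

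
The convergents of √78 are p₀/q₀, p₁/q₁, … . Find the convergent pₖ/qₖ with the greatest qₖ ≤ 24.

53/6

√78 = [8; 1, 4, 1, 16, …] (period length 4).
Convergents:
  p_0/q_0 = 8/1
  p_1/q_1 = 9/1
  p_2/q_2 = 44/5
  p_3/q_3 = 53/6
  p_4/q_4 = 892/101
q_3 = 6 ≤ 24 < 101 = q_4, so the answer is 53/6.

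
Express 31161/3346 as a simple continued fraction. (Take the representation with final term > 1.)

[9; 3, 5, 9, 3, 7]

31161 = 9·3346 + 1047
3346 = 3·1047 + 205
1047 = 5·205 + 22
205 = 9·22 + 7
22 = 3·7 + 1
7 = 7·1 + 0  (stop)
So 31161/3346 = [9; 3, 5, 9, 3, 7].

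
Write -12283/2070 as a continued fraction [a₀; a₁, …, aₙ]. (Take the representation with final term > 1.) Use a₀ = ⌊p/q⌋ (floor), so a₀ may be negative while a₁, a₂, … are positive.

-12283 = -6·2070 + 137
2070 = 15·137 + 15
137 = 9·15 + 2
15 = 7·2 + 1
2 = 2·1 + 0  (stop)
So -12283/2070 = [-6; 15, 9, 7, 2].

[-6; 15, 9, 7, 2]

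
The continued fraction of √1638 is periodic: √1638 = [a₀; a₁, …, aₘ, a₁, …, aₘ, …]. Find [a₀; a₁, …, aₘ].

[40; 2, 8, 2, 80]

a₀ = ⌊√1638⌋ = 40.
With m₀=0, d₀=1 and mₖ₊₁ = dₖaₖ − mₖ, dₖ₊₁ = (n − mₖ₊₁²)/dₖ, aₖ₊₁ = ⌊(a₀+mₖ₊₁)/dₖ₊₁⌋:
  k=1: m=40, d=38, a=2
  k=2: m=36, d=9, a=8
  k=3: m=36, d=38, a=2
  k=4: m=40, d=1, a=80
d=1 and a=2a₀=80 at k=4, so the next step gives (m, d) = (40, 38) again — its k=1 value — and the period has length 4.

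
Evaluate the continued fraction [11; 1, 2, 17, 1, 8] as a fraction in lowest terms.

Fold from the inside: start with 8/1.
  1 + 1/8 = 9/8
  17 + 8/9 = 161/9
  2 + 9/161 = 331/161
  1 + 161/331 = 492/331
  11 + 331/492 = 5743/492

5743/492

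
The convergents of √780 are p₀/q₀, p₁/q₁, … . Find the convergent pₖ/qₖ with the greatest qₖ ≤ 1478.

21868/783

√780 = [27; 1, 12, 1, 54, …] (period length 4).
Convergents:
  p_0/q_0 = 27/1
  p_1/q_1 = 28/1
  p_2/q_2 = 363/13
  p_3/q_3 = 391/14
  p_4/q_4 = 21477/769
  p_5/q_5 = 21868/783
  p_6/q_6 = 283893/10165
q_5 = 783 ≤ 1478 < 10165 = q_6, so the answer is 21868/783.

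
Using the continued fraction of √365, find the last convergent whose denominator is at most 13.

191/10

√365 = [19; 9, 1, 1, 9, 38, …] (period length 5).
Convergents:
  p_0/q_0 = 19/1
  p_1/q_1 = 172/9
  p_2/q_2 = 191/10
  p_3/q_3 = 363/19
q_2 = 10 ≤ 13 < 19 = q_3, so the answer is 191/10.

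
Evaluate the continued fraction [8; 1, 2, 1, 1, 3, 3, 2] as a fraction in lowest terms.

Fold from the inside: start with 2/1.
  3 + 1/2 = 7/2
  3 + 2/7 = 23/7
  1 + 7/23 = 30/23
  1 + 23/30 = 53/30
  2 + 30/53 = 136/53
  1 + 53/136 = 189/136
  8 + 136/189 = 1648/189

1648/189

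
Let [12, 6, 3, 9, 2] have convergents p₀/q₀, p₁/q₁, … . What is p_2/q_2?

Using pₖ = aₖpₖ₋₁ + pₖ₋₂, qₖ = aₖqₖ₋₁ + qₖ₋₂ (with p₋₁=1, p₋₂=0, q₋₁=0, q₋₂=1):
  k=0: a=12, p=12, q=1
  k=1: a=6, p=73, q=6
  k=2: a=3, p=231, q=19

231/19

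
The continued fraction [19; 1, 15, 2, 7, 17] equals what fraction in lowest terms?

Fold from the inside: start with 17/1.
  7 + 1/17 = 120/17
  2 + 17/120 = 257/120
  15 + 120/257 = 3975/257
  1 + 257/3975 = 4232/3975
  19 + 3975/4232 = 84383/4232

84383/4232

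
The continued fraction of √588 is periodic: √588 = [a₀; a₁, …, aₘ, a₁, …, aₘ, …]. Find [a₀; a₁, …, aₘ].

a₀ = ⌊√588⌋ = 24.
With m₀=0, d₀=1 and mₖ₊₁ = dₖaₖ − mₖ, dₖ₊₁ = (n − mₖ₊₁²)/dₖ, aₖ₊₁ = ⌊(a₀+mₖ₊₁)/dₖ₊₁⌋:
  k=1: m=24, d=12, a=4
  k=2: m=24, d=1, a=48
d=1 and a=2a₀=48 at k=2, so the next step gives (m, d) = (24, 12) again — its k=1 value — and the period has length 2.

[24; 4, 48]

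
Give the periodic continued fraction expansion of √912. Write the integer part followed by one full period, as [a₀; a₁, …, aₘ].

[30; 5, 60]

a₀ = ⌊√912⌋ = 30.
With m₀=0, d₀=1 and mₖ₊₁ = dₖaₖ − mₖ, dₖ₊₁ = (n − mₖ₊₁²)/dₖ, aₖ₊₁ = ⌊(a₀+mₖ₊₁)/dₖ₊₁⌋:
  k=1: m=30, d=12, a=5
  k=2: m=30, d=1, a=60
d=1 and a=2a₀=60 at k=2, so the next step gives (m, d) = (30, 12) again — its k=1 value — and the period has length 2.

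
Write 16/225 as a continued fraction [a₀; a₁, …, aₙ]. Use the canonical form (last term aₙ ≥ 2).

16 = 0·225 + 16
225 = 14·16 + 1
16 = 16·1 + 0  (stop)
So 16/225 = [0; 14, 16].

[0; 14, 16]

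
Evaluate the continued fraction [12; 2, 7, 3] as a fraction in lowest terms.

586/47

Fold from the inside: start with 3/1.
  7 + 1/3 = 22/3
  2 + 3/22 = 47/22
  12 + 22/47 = 586/47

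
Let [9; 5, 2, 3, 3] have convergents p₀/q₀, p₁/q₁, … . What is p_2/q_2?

Using pₖ = aₖpₖ₋₁ + pₖ₋₂, qₖ = aₖqₖ₋₁ + qₖ₋₂ (with p₋₁=1, p₋₂=0, q₋₁=0, q₋₂=1):
  k=0: a=9, p=9, q=1
  k=1: a=5, p=46, q=5
  k=2: a=2, p=101, q=11

101/11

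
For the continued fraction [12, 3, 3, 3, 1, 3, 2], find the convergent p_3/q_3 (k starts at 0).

Using pₖ = aₖpₖ₋₁ + pₖ₋₂, qₖ = aₖqₖ₋₁ + qₖ₋₂ (with p₋₁=1, p₋₂=0, q₋₁=0, q₋₂=1):
  k=0: a=12, p=12, q=1
  k=1: a=3, p=37, q=3
  k=2: a=3, p=123, q=10
  k=3: a=3, p=406, q=33

406/33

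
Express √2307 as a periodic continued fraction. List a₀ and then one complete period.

[48; 32, 96]

a₀ = ⌊√2307⌋ = 48.
With m₀=0, d₀=1 and mₖ₊₁ = dₖaₖ − mₖ, dₖ₊₁ = (n − mₖ₊₁²)/dₖ, aₖ₊₁ = ⌊(a₀+mₖ₊₁)/dₖ₊₁⌋:
  k=1: m=48, d=3, a=32
  k=2: m=48, d=1, a=96
d=1 and a=2a₀=96 at k=2, so the next step gives (m, d) = (48, 3) again — its k=1 value — and the period has length 2.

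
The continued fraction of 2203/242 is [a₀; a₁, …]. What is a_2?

1

2203 = 9·242 + 25   →  a_0 = 9
242 = 9·25 + 17   →  a_1 = 9
25 = 1·17 + 8   →  a_2 = 1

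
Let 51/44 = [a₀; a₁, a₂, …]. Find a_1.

6

51 = 1·44 + 7   →  a_0 = 1
44 = 6·7 + 2   →  a_1 = 6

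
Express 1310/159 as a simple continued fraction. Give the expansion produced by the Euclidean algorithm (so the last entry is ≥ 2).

1310 = 8·159 + 38
159 = 4·38 + 7
38 = 5·7 + 3
7 = 2·3 + 1
3 = 3·1 + 0  (stop)
So 1310/159 = [8; 4, 5, 2, 3].

[8; 4, 5, 2, 3]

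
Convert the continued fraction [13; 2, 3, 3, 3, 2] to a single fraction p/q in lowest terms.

2351/175

Using pₖ = aₖpₖ₋₁ + pₖ₋₂ and qₖ = aₖqₖ₋₁ + qₖ₋₂:
  k=0: a=13, p=13, q=1
  k=1: a=2, p=27, q=2
  k=2: a=3, p=94, q=7
  k=3: a=3, p=309, q=23
  k=4: a=3, p=1021, q=76
  k=5: a=2, p=2351, q=175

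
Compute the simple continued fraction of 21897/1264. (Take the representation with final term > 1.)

[17; 3, 11, 18, 2]

21897 = 17·1264 + 409
1264 = 3·409 + 37
409 = 11·37 + 2
37 = 18·2 + 1
2 = 2·1 + 0  (stop)
So 21897/1264 = [17; 3, 11, 18, 2].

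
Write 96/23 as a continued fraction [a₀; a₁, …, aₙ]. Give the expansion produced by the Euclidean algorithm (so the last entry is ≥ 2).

96 = 4*23 + 4
23 = 5*4 + 3
4 = 1*3 + 1
3 = 3*1 + 0  (stop)
So 96/23 = [4; 5, 1, 3].

[4; 5, 1, 3]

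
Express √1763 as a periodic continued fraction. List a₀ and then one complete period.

[41; 1, 82]

a₀ = ⌊√1763⌋ = 41.
With m₀=0, d₀=1 and mₖ₊₁ = dₖaₖ − mₖ, dₖ₊₁ = (n − mₖ₊₁²)/dₖ, aₖ₊₁ = ⌊(a₀+mₖ₊₁)/dₖ₊₁⌋:
  k=1: m=41, d=82, a=1
  k=2: m=41, d=1, a=82
d=1 and a=2a₀=82 at k=2, so the next step gives (m, d) = (41, 82) again — its k=1 value — and the period has length 2.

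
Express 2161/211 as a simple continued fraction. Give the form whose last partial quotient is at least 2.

[10; 4, 7, 3, 2]

2161 = 10×211 + 51
211 = 4×51 + 7
51 = 7×7 + 2
7 = 3×2 + 1
2 = 2×1 + 0  (stop)
So 2161/211 = [10; 4, 7, 3, 2].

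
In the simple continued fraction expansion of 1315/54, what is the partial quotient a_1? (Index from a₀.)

2

1315 = 24·54 + 19   →  a_0 = 24
54 = 2·19 + 16   →  a_1 = 2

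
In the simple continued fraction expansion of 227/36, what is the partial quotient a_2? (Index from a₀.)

3

227 = 6·36 + 11   →  a_0 = 6
36 = 3·11 + 3   →  a_1 = 3
11 = 3·3 + 2   →  a_2 = 3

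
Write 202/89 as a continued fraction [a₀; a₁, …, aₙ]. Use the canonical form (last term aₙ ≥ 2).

[2; 3, 1, 2, 2, 3]

202 = 2×89 + 24
89 = 3×24 + 17
24 = 1×17 + 7
17 = 2×7 + 3
7 = 2×3 + 1
3 = 3×1 + 0  (stop)
So 202/89 = [2; 3, 1, 2, 2, 3].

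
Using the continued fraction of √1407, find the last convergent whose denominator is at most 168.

√1407 = [37; 1, 1, 24, 1, 1, 74, …] (period length 6).
Convergents:
  p_0/q_0 = 37/1
  p_1/q_1 = 38/1
  p_2/q_2 = 75/2
  p_3/q_3 = 1838/49
  p_4/q_4 = 1913/51
  p_5/q_5 = 3751/100
  p_6/q_6 = 279487/7451
q_5 = 100 ≤ 168 < 7451 = q_6, so the answer is 3751/100.

3751/100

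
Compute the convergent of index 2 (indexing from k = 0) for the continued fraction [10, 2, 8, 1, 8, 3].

178/17

Using pₖ = aₖpₖ₋₁ + pₖ₋₂, qₖ = aₖqₖ₋₁ + qₖ₋₂ (with p₋₁=1, p₋₂=0, q₋₁=0, q₋₂=1):
  k=0: a=10, p=10, q=1
  k=1: a=2, p=21, q=2
  k=2: a=8, p=178, q=17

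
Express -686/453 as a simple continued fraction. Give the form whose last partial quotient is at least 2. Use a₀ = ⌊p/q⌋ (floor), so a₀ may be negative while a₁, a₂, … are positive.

[-2; 2, 16, 1, 12]

-686 = -2×453 + 220
453 = 2×220 + 13
220 = 16×13 + 12
13 = 1×12 + 1
12 = 12×1 + 0  (stop)
So -686/453 = [-2; 2, 16, 1, 12].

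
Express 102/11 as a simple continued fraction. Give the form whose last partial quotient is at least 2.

102 = 9·11 + 3
11 = 3·3 + 2
3 = 1·2 + 1
2 = 2·1 + 0  (stop)
So 102/11 = [9; 3, 1, 2].

[9; 3, 1, 2]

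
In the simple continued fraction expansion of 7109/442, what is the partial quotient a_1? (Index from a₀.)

7109 = 16·442 + 37   →  a_0 = 16
442 = 11·37 + 35   →  a_1 = 11

11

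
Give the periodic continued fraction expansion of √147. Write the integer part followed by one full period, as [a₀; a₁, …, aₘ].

a₀ = ⌊√147⌋ = 12.
With m₀=0, d₀=1 and mₖ₊₁ = dₖaₖ − mₖ, dₖ₊₁ = (n − mₖ₊₁²)/dₖ, aₖ₊₁ = ⌊(a₀+mₖ₊₁)/dₖ₊₁⌋:
  k=1: m=12, d=3, a=8
  k=2: m=12, d=1, a=24
d=1 and a=2a₀=24 at k=2, so the next step gives (m, d) = (12, 3) again — its k=1 value — and the period has length 2.

[12; 8, 24]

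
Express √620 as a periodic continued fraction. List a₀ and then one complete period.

[24; 1, 8, 1, 48]

a₀ = ⌊√620⌋ = 24.
With m₀=0, d₀=1 and mₖ₊₁ = dₖaₖ − mₖ, dₖ₊₁ = (n − mₖ₊₁²)/dₖ, aₖ₊₁ = ⌊(a₀+mₖ₊₁)/dₖ₊₁⌋:
  k=1: m=24, d=44, a=1
  k=2: m=20, d=5, a=8
  k=3: m=20, d=44, a=1
  k=4: m=24, d=1, a=48
d=1 and a=2a₀=48 at k=4, so the next step gives (m, d) = (24, 44) again — its k=1 value — and the period has length 4.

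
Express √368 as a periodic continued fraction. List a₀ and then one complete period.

a₀ = ⌊√368⌋ = 19.
With m₀=0, d₀=1 and mₖ₊₁ = dₖaₖ − mₖ, dₖ₊₁ = (n − mₖ₊₁²)/dₖ, aₖ₊₁ = ⌊(a₀+mₖ₊₁)/dₖ₊₁⌋:
  k=1: m=19, d=7, a=5
  k=2: m=16, d=16, a=2
  k=3: m=16, d=7, a=5
  k=4: m=19, d=1, a=38
d=1 and a=2a₀=38 at k=4, so the next step gives (m, d) = (19, 7) again — its k=1 value — and the period has length 4.

[19; 5, 2, 5, 38]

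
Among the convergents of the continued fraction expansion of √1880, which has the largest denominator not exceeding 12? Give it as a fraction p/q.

√1880 = [43; 2, 1, 3, 1, 2, 86, …] (period length 6).
Convergents:
  p_0/q_0 = 43/1
  p_1/q_1 = 87/2
  p_2/q_2 = 130/3
  p_3/q_3 = 477/11
  p_4/q_4 = 607/14
q_3 = 11 ≤ 12 < 14 = q_4, so the answer is 477/11.

477/11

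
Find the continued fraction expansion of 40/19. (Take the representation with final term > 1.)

[2; 9, 2]

40 = 2×19 + 2
19 = 9×2 + 1
2 = 2×1 + 0  (stop)
So 40/19 = [2; 9, 2].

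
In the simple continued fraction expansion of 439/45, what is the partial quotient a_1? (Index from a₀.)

1

439 = 9·45 + 34   →  a_0 = 9
45 = 1·34 + 11   →  a_1 = 1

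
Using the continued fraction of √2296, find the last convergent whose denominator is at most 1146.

54577/1139

√2296 = [47; 1, 10, 1, 94, …] (period length 4).
Convergents:
  p_0/q_0 = 47/1
  p_1/q_1 = 48/1
  p_2/q_2 = 527/11
  p_3/q_3 = 575/12
  p_4/q_4 = 54577/1139
  p_5/q_5 = 55152/1151
q_4 = 1139 ≤ 1146 < 1151 = q_5, so the answer is 54577/1139.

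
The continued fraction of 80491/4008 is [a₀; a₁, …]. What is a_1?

12

80491 = 20·4008 + 331   →  a_0 = 20
4008 = 12·331 + 36   →  a_1 = 12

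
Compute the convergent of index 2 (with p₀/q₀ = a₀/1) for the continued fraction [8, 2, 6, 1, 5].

110/13

Using pₖ = aₖpₖ₋₁ + pₖ₋₂, qₖ = aₖqₖ₋₁ + qₖ₋₂ (with p₋₁=1, p₋₂=0, q₋₁=0, q₋₂=1):
  k=0: a=8, p=8, q=1
  k=1: a=2, p=17, q=2
  k=2: a=6, p=110, q=13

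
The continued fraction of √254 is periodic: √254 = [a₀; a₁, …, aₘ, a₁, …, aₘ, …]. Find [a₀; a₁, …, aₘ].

a₀ = ⌊√254⌋ = 15.
With m₀=0, d₀=1 and mₖ₊₁ = dₖaₖ − mₖ, dₖ₊₁ = (n − mₖ₊₁²)/dₖ, aₖ₊₁ = ⌊(a₀+mₖ₊₁)/dₖ₊₁⌋:
  k=1: m=15, d=29, a=1
  k=2: m=14, d=2, a=14
  k=3: m=14, d=29, a=1
  k=4: m=15, d=1, a=30
d=1 and a=2a₀=30 at k=4, so the next step gives (m, d) = (15, 29) again — its k=1 value — and the period has length 4.

[15; 1, 14, 1, 30]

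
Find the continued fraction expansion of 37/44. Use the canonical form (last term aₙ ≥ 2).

37 = 0×44 + 37
44 = 1×37 + 7
37 = 5×7 + 2
7 = 3×2 + 1
2 = 2×1 + 0  (stop)
So 37/44 = [0; 1, 5, 3, 2].

[0; 1, 5, 3, 2]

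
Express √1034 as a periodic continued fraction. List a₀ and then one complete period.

a₀ = ⌊√1034⌋ = 32.
With m₀=0, d₀=1 and mₖ₊₁ = dₖaₖ − mₖ, dₖ₊₁ = (n − mₖ₊₁²)/dₖ, aₖ₊₁ = ⌊(a₀+mₖ₊₁)/dₖ₊₁⌋:
  k=1: m=32, d=10, a=6
  k=2: m=28, d=25, a=2
  k=3: m=22, d=22, a=2
  k=4: m=22, d=25, a=2
  k=5: m=28, d=10, a=6
  k=6: m=32, d=1, a=64
d=1 and a=2a₀=64 at k=6, so the next step gives (m, d) = (32, 10) again — its k=1 value — and the period has length 6.

[32; 6, 2, 2, 2, 6, 64]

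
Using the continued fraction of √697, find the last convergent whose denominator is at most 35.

132/5

√697 = [26; 2, 2, 52, …] (period length 3).
Convergents:
  p_0/q_0 = 26/1
  p_1/q_1 = 53/2
  p_2/q_2 = 132/5
  p_3/q_3 = 6917/262
q_2 = 5 ≤ 35 < 262 = q_3, so the answer is 132/5.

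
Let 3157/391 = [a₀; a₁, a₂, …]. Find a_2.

3157 = 8·391 + 29   →  a_0 = 8
391 = 13·29 + 14   →  a_1 = 13
29 = 2·14 + 1   →  a_2 = 2

2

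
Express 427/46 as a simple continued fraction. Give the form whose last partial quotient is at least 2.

427 = 9*46 + 13
46 = 3*13 + 7
13 = 1*7 + 6
7 = 1*6 + 1
6 = 6*1 + 0  (stop)
So 427/46 = [9; 3, 1, 1, 6].

[9; 3, 1, 1, 6]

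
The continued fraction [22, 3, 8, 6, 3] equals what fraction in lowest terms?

10803/484

Using pₖ = aₖpₖ₋₁ + pₖ₋₂ and qₖ = aₖqₖ₋₁ + qₖ₋₂:
  k=0: a=22, p=22, q=1
  k=1: a=3, p=67, q=3
  k=2: a=8, p=558, q=25
  k=3: a=6, p=3415, q=153
  k=4: a=3, p=10803, q=484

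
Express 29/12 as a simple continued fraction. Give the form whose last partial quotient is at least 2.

29 = 2×12 + 5
12 = 2×5 + 2
5 = 2×2 + 1
2 = 2×1 + 0  (stop)
So 29/12 = [2; 2, 2, 2].

[2; 2, 2, 2]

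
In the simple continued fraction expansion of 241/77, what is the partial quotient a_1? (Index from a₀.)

241 = 3·77 + 10   →  a_0 = 3
77 = 7·10 + 7   →  a_1 = 7

7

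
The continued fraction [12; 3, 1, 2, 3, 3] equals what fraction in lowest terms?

1497/122

Fold from the inside: start with 3/1.
  3 + 1/3 = 10/3
  2 + 3/10 = 23/10
  1 + 10/23 = 33/23
  3 + 23/33 = 122/33
  12 + 33/122 = 1497/122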